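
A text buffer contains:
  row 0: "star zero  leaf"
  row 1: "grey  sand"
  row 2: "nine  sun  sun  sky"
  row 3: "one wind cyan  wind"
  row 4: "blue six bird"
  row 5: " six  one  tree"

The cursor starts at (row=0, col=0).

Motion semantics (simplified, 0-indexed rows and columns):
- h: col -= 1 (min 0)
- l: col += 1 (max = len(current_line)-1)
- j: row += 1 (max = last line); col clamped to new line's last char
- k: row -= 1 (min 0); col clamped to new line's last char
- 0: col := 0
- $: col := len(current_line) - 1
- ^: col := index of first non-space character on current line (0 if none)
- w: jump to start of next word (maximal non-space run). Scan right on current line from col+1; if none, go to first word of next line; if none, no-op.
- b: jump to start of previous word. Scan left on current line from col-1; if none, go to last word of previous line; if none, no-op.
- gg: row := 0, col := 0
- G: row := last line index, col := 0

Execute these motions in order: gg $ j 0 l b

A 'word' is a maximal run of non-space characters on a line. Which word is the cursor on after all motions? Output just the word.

After 1 (gg): row=0 col=0 char='s'
After 2 ($): row=0 col=14 char='f'
After 3 (j): row=1 col=9 char='d'
After 4 (0): row=1 col=0 char='g'
After 5 (l): row=1 col=1 char='r'
After 6 (b): row=1 col=0 char='g'

Answer: grey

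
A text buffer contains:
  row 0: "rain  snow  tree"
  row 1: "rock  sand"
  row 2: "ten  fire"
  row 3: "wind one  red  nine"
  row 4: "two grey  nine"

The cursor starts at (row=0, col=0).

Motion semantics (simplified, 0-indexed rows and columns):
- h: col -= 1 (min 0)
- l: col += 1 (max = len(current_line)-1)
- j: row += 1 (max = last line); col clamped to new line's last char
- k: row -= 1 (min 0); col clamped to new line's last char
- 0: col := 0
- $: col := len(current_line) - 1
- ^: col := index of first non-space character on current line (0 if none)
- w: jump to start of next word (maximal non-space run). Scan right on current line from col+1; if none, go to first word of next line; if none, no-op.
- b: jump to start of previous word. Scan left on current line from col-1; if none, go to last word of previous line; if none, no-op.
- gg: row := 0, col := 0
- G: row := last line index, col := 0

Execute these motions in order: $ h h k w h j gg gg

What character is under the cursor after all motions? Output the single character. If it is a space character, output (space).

After 1 ($): row=0 col=15 char='e'
After 2 (h): row=0 col=14 char='e'
After 3 (h): row=0 col=13 char='r'
After 4 (k): row=0 col=13 char='r'
After 5 (w): row=1 col=0 char='r'
After 6 (h): row=1 col=0 char='r'
After 7 (j): row=2 col=0 char='t'
After 8 (gg): row=0 col=0 char='r'
After 9 (gg): row=0 col=0 char='r'

Answer: r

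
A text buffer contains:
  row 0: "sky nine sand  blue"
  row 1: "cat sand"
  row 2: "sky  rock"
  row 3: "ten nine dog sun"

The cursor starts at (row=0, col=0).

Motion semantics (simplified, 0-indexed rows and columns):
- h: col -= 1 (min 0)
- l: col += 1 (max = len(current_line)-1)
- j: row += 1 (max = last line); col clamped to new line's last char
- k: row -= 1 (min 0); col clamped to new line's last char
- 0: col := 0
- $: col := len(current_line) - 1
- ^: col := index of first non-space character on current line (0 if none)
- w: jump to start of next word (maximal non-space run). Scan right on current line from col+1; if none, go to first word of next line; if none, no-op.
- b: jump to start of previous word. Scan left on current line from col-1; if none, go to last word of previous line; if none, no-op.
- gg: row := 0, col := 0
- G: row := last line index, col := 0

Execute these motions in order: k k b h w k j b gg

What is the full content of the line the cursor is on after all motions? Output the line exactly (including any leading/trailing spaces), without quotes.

Answer: sky nine sand  blue

Derivation:
After 1 (k): row=0 col=0 char='s'
After 2 (k): row=0 col=0 char='s'
After 3 (b): row=0 col=0 char='s'
After 4 (h): row=0 col=0 char='s'
After 5 (w): row=0 col=4 char='n'
After 6 (k): row=0 col=4 char='n'
After 7 (j): row=1 col=4 char='s'
After 8 (b): row=1 col=0 char='c'
After 9 (gg): row=0 col=0 char='s'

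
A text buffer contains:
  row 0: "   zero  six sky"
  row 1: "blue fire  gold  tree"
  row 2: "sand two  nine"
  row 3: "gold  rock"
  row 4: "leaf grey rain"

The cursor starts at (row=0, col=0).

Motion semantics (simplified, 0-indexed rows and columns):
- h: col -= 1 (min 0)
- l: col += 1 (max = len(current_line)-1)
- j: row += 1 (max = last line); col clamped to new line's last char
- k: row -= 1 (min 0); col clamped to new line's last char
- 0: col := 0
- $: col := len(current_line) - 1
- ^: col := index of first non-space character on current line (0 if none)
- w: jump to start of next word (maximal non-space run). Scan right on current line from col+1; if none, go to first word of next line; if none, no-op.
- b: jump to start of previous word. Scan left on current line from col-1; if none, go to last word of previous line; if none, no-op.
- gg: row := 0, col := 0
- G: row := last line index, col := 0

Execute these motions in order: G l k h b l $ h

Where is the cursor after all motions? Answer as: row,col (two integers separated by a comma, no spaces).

After 1 (G): row=4 col=0 char='l'
After 2 (l): row=4 col=1 char='e'
After 3 (k): row=3 col=1 char='o'
After 4 (h): row=3 col=0 char='g'
After 5 (b): row=2 col=10 char='n'
After 6 (l): row=2 col=11 char='i'
After 7 ($): row=2 col=13 char='e'
After 8 (h): row=2 col=12 char='n'

Answer: 2,12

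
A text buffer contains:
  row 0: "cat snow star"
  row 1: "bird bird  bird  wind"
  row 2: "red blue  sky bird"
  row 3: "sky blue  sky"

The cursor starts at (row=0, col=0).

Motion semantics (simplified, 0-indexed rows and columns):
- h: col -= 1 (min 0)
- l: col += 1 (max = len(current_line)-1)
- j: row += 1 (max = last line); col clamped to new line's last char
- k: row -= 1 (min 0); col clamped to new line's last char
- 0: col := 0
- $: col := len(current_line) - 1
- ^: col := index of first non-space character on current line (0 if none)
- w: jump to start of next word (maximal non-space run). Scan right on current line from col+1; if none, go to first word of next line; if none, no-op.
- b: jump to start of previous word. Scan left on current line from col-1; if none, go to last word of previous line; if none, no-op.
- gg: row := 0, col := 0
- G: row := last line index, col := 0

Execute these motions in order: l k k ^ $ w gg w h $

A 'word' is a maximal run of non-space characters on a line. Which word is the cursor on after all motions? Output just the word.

After 1 (l): row=0 col=1 char='a'
After 2 (k): row=0 col=1 char='a'
After 3 (k): row=0 col=1 char='a'
After 4 (^): row=0 col=0 char='c'
After 5 ($): row=0 col=12 char='r'
After 6 (w): row=1 col=0 char='b'
After 7 (gg): row=0 col=0 char='c'
After 8 (w): row=0 col=4 char='s'
After 9 (h): row=0 col=3 char='_'
After 10 ($): row=0 col=12 char='r'

Answer: star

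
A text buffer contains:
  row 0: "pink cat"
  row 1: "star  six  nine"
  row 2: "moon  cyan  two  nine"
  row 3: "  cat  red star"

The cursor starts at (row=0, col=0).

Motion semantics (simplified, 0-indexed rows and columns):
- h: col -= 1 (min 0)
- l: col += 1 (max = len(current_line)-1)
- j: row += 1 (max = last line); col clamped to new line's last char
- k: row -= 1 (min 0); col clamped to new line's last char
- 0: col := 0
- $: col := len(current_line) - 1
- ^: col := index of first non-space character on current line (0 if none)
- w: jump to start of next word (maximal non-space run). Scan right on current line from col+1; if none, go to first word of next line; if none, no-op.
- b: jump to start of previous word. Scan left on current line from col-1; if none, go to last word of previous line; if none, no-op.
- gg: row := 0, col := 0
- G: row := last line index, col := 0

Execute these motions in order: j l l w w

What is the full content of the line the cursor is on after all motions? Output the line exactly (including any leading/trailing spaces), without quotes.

Answer: star  six  nine

Derivation:
After 1 (j): row=1 col=0 char='s'
After 2 (l): row=1 col=1 char='t'
After 3 (l): row=1 col=2 char='a'
After 4 (w): row=1 col=6 char='s'
After 5 (w): row=1 col=11 char='n'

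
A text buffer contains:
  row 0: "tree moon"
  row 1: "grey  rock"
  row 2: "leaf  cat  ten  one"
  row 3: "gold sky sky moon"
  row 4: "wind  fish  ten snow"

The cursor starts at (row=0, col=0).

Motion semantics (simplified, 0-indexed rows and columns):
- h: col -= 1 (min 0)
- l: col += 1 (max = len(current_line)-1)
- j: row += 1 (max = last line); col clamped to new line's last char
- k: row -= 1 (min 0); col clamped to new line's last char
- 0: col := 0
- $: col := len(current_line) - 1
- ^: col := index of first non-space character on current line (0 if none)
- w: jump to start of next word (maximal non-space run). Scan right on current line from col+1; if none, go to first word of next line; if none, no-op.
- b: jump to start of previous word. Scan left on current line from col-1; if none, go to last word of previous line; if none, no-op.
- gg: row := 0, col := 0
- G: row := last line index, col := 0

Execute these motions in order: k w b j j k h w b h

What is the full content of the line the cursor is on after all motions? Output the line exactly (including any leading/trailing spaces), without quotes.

Answer: grey  rock

Derivation:
After 1 (k): row=0 col=0 char='t'
After 2 (w): row=0 col=5 char='m'
After 3 (b): row=0 col=0 char='t'
After 4 (j): row=1 col=0 char='g'
After 5 (j): row=2 col=0 char='l'
After 6 (k): row=1 col=0 char='g'
After 7 (h): row=1 col=0 char='g'
After 8 (w): row=1 col=6 char='r'
After 9 (b): row=1 col=0 char='g'
After 10 (h): row=1 col=0 char='g'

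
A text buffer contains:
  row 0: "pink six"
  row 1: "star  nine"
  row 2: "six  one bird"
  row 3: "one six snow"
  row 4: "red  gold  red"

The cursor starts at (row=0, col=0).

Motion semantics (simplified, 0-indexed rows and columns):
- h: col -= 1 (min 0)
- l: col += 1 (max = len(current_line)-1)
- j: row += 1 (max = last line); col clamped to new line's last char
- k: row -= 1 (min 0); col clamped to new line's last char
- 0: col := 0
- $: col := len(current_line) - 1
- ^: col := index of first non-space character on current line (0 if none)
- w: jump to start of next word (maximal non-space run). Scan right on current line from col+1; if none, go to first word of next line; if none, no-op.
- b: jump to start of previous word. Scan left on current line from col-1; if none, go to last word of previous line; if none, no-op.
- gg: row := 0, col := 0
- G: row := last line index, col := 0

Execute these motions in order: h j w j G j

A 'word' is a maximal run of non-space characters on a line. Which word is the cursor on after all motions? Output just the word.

Answer: red

Derivation:
After 1 (h): row=0 col=0 char='p'
After 2 (j): row=1 col=0 char='s'
After 3 (w): row=1 col=6 char='n'
After 4 (j): row=2 col=6 char='n'
After 5 (G): row=4 col=0 char='r'
After 6 (j): row=4 col=0 char='r'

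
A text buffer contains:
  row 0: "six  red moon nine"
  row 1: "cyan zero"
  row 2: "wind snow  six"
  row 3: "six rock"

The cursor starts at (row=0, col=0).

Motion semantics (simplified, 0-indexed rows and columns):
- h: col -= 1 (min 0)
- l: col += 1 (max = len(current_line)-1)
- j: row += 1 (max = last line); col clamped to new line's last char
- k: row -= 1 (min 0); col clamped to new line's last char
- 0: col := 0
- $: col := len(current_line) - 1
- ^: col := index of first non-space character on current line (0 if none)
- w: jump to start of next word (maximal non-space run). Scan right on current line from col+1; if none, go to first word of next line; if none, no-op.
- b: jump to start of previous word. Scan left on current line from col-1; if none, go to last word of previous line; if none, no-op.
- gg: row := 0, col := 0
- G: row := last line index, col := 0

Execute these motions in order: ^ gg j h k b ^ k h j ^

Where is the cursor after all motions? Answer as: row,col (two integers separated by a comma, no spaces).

Answer: 1,0

Derivation:
After 1 (^): row=0 col=0 char='s'
After 2 (gg): row=0 col=0 char='s'
After 3 (j): row=1 col=0 char='c'
After 4 (h): row=1 col=0 char='c'
After 5 (k): row=0 col=0 char='s'
After 6 (b): row=0 col=0 char='s'
After 7 (^): row=0 col=0 char='s'
After 8 (k): row=0 col=0 char='s'
After 9 (h): row=0 col=0 char='s'
After 10 (j): row=1 col=0 char='c'
After 11 (^): row=1 col=0 char='c'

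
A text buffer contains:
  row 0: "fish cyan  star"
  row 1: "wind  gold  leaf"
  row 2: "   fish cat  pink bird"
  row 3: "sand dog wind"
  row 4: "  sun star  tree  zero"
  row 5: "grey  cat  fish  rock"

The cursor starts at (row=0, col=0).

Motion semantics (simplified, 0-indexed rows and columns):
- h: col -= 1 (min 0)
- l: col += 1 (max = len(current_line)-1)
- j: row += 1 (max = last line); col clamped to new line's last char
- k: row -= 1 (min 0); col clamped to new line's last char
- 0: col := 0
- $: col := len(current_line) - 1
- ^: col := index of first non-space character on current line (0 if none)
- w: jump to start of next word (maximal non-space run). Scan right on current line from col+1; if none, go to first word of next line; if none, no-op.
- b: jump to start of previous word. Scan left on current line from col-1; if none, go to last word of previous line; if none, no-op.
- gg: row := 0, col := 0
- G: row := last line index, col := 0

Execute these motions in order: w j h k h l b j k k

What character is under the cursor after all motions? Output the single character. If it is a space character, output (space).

After 1 (w): row=0 col=5 char='c'
After 2 (j): row=1 col=5 char='_'
After 3 (h): row=1 col=4 char='_'
After 4 (k): row=0 col=4 char='_'
After 5 (h): row=0 col=3 char='h'
After 6 (l): row=0 col=4 char='_'
After 7 (b): row=0 col=0 char='f'
After 8 (j): row=1 col=0 char='w'
After 9 (k): row=0 col=0 char='f'
After 10 (k): row=0 col=0 char='f'

Answer: f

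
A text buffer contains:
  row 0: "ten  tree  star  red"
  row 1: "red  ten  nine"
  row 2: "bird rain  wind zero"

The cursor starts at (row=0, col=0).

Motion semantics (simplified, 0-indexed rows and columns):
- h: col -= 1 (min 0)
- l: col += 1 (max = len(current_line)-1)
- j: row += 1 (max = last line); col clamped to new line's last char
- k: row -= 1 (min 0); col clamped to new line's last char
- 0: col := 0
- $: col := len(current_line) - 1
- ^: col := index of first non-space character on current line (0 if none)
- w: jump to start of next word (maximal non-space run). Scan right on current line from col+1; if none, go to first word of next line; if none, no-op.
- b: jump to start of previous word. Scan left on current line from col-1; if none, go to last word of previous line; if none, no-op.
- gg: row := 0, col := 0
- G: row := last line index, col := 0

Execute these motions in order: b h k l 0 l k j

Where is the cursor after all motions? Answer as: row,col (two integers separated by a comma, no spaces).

Answer: 1,1

Derivation:
After 1 (b): row=0 col=0 char='t'
After 2 (h): row=0 col=0 char='t'
After 3 (k): row=0 col=0 char='t'
After 4 (l): row=0 col=1 char='e'
After 5 (0): row=0 col=0 char='t'
After 6 (l): row=0 col=1 char='e'
After 7 (k): row=0 col=1 char='e'
After 8 (j): row=1 col=1 char='e'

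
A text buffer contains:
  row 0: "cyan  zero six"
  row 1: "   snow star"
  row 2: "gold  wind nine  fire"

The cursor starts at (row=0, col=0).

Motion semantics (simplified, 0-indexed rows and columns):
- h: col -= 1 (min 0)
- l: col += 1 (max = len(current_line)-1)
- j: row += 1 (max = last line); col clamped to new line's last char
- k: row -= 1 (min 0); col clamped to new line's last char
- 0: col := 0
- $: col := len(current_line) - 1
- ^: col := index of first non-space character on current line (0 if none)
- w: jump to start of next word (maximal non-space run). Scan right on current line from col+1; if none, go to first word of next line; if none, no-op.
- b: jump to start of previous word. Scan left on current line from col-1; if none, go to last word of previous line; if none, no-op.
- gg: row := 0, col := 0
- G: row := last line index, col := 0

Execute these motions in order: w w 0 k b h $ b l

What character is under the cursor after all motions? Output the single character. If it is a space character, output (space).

After 1 (w): row=0 col=6 char='z'
After 2 (w): row=0 col=11 char='s'
After 3 (0): row=0 col=0 char='c'
After 4 (k): row=0 col=0 char='c'
After 5 (b): row=0 col=0 char='c'
After 6 (h): row=0 col=0 char='c'
After 7 ($): row=0 col=13 char='x'
After 8 (b): row=0 col=11 char='s'
After 9 (l): row=0 col=12 char='i'

Answer: i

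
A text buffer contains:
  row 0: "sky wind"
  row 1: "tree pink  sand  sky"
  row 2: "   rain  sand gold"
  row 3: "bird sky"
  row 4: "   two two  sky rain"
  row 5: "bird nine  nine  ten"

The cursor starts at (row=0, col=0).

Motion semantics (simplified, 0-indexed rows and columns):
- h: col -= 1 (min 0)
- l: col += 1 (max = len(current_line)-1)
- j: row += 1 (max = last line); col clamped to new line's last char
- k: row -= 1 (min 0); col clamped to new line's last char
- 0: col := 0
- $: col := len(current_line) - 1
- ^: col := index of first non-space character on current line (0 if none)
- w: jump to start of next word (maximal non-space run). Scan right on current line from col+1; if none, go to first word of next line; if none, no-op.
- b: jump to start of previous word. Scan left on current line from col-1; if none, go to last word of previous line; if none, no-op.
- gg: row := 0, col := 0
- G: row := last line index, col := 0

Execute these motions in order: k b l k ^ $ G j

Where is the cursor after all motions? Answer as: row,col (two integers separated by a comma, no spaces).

After 1 (k): row=0 col=0 char='s'
After 2 (b): row=0 col=0 char='s'
After 3 (l): row=0 col=1 char='k'
After 4 (k): row=0 col=1 char='k'
After 5 (^): row=0 col=0 char='s'
After 6 ($): row=0 col=7 char='d'
After 7 (G): row=5 col=0 char='b'
After 8 (j): row=5 col=0 char='b'

Answer: 5,0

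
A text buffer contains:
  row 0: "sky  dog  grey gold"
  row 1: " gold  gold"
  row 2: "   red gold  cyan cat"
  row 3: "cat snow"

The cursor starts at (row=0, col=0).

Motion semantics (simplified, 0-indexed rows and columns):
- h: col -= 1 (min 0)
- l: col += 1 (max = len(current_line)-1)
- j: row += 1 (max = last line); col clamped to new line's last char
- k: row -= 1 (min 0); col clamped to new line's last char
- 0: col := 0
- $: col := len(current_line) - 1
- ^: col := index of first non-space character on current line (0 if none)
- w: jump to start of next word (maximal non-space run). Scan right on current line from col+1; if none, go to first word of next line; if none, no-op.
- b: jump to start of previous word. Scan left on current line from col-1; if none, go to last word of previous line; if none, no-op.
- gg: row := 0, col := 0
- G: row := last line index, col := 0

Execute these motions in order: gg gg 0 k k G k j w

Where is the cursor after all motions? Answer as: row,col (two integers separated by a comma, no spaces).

Answer: 3,4

Derivation:
After 1 (gg): row=0 col=0 char='s'
After 2 (gg): row=0 col=0 char='s'
After 3 (0): row=0 col=0 char='s'
After 4 (k): row=0 col=0 char='s'
After 5 (k): row=0 col=0 char='s'
After 6 (G): row=3 col=0 char='c'
After 7 (k): row=2 col=0 char='_'
After 8 (j): row=3 col=0 char='c'
After 9 (w): row=3 col=4 char='s'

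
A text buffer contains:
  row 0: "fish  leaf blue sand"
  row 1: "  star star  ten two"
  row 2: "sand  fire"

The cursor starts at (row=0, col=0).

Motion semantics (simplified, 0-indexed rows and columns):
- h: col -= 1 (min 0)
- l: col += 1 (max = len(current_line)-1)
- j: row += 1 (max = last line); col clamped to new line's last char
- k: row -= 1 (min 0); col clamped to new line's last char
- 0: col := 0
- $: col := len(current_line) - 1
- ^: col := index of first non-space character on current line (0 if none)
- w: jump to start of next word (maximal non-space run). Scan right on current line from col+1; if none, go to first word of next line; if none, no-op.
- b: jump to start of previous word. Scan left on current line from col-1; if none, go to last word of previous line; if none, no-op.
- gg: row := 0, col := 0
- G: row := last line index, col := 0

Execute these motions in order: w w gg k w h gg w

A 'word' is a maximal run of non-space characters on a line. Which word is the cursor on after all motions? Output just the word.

After 1 (w): row=0 col=6 char='l'
After 2 (w): row=0 col=11 char='b'
After 3 (gg): row=0 col=0 char='f'
After 4 (k): row=0 col=0 char='f'
After 5 (w): row=0 col=6 char='l'
After 6 (h): row=0 col=5 char='_'
After 7 (gg): row=0 col=0 char='f'
After 8 (w): row=0 col=6 char='l'

Answer: leaf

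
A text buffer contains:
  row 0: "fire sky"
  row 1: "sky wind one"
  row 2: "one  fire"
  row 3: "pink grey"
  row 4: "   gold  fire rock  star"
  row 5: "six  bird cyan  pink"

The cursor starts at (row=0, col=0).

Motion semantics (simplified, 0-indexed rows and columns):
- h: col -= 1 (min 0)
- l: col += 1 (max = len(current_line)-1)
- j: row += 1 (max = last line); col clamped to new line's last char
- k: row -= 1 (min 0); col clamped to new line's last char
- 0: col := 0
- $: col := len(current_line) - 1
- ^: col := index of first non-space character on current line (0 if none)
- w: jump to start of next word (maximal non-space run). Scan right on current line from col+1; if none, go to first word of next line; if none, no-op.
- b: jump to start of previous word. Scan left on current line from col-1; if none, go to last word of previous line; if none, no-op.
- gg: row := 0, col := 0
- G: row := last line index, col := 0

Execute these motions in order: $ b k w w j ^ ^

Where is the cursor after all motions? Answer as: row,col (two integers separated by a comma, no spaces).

After 1 ($): row=0 col=7 char='y'
After 2 (b): row=0 col=5 char='s'
After 3 (k): row=0 col=5 char='s'
After 4 (w): row=1 col=0 char='s'
After 5 (w): row=1 col=4 char='w'
After 6 (j): row=2 col=4 char='_'
After 7 (^): row=2 col=0 char='o'
After 8 (^): row=2 col=0 char='o'

Answer: 2,0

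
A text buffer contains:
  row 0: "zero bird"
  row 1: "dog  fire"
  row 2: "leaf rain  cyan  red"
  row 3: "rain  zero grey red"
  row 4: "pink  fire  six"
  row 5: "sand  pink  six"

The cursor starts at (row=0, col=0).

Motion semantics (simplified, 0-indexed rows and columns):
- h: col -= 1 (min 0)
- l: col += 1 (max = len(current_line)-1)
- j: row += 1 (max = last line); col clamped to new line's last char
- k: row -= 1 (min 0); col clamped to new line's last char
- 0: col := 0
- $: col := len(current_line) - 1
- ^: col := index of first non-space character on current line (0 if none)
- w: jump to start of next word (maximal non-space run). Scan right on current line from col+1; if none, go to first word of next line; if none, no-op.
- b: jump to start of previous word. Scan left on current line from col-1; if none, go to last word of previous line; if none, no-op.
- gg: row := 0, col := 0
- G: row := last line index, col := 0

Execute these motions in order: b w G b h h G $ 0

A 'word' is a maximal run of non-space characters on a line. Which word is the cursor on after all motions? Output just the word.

Answer: sand

Derivation:
After 1 (b): row=0 col=0 char='z'
After 2 (w): row=0 col=5 char='b'
After 3 (G): row=5 col=0 char='s'
After 4 (b): row=4 col=12 char='s'
After 5 (h): row=4 col=11 char='_'
After 6 (h): row=4 col=10 char='_'
After 7 (G): row=5 col=0 char='s'
After 8 ($): row=5 col=14 char='x'
After 9 (0): row=5 col=0 char='s'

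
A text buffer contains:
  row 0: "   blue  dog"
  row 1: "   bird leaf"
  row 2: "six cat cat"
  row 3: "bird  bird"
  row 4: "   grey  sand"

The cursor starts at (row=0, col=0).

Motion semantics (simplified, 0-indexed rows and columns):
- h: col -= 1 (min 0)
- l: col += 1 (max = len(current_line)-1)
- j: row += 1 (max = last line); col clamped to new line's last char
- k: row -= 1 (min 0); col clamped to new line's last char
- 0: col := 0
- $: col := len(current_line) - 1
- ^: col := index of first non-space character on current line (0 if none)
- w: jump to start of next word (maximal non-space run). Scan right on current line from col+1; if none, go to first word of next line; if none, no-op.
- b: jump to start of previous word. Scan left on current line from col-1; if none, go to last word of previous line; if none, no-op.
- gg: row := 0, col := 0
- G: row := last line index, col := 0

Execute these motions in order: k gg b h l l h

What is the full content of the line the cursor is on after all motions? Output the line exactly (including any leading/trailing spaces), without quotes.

After 1 (k): row=0 col=0 char='_'
After 2 (gg): row=0 col=0 char='_'
After 3 (b): row=0 col=0 char='_'
After 4 (h): row=0 col=0 char='_'
After 5 (l): row=0 col=1 char='_'
After 6 (l): row=0 col=2 char='_'
After 7 (h): row=0 col=1 char='_'

Answer:    blue  dog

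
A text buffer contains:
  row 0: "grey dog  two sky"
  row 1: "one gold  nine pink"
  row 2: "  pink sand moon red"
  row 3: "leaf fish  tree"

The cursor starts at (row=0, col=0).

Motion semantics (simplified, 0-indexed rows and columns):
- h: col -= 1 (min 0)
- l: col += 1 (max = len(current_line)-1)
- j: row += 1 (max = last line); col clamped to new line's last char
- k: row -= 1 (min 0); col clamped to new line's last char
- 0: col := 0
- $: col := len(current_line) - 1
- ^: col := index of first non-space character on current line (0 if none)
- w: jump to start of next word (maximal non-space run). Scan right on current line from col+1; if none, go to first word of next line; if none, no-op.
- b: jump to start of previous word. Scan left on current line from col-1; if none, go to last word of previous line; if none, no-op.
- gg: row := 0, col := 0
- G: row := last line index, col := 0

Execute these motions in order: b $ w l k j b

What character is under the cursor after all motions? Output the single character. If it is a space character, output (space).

After 1 (b): row=0 col=0 char='g'
After 2 ($): row=0 col=16 char='y'
After 3 (w): row=1 col=0 char='o'
After 4 (l): row=1 col=1 char='n'
After 5 (k): row=0 col=1 char='r'
After 6 (j): row=1 col=1 char='n'
After 7 (b): row=1 col=0 char='o'

Answer: o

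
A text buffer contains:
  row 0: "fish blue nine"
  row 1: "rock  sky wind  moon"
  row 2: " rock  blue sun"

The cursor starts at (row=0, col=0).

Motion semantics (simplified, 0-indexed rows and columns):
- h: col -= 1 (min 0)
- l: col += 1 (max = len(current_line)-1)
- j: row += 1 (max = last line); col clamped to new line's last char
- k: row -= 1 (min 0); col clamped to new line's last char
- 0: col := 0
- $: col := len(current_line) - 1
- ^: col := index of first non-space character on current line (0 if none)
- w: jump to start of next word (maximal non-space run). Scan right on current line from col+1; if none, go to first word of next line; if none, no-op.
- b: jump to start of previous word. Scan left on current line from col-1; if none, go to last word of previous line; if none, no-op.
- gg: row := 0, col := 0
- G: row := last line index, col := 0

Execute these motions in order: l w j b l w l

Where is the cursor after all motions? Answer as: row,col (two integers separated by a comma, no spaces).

Answer: 1,7

Derivation:
After 1 (l): row=0 col=1 char='i'
After 2 (w): row=0 col=5 char='b'
After 3 (j): row=1 col=5 char='_'
After 4 (b): row=1 col=0 char='r'
After 5 (l): row=1 col=1 char='o'
After 6 (w): row=1 col=6 char='s'
After 7 (l): row=1 col=7 char='k'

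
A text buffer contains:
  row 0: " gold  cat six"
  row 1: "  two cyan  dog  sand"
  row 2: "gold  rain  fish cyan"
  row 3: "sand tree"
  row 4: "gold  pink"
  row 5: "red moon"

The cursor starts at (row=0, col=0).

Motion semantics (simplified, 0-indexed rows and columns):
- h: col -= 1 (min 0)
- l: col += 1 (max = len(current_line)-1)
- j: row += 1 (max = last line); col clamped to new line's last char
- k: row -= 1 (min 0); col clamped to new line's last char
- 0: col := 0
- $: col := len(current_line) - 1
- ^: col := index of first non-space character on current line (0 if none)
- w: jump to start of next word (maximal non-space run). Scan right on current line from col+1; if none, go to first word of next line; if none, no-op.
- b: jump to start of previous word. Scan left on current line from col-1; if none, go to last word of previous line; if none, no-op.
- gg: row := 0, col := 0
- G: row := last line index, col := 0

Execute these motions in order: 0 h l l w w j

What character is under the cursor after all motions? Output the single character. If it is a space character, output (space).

Answer: (space)

Derivation:
After 1 (0): row=0 col=0 char='_'
After 2 (h): row=0 col=0 char='_'
After 3 (l): row=0 col=1 char='g'
After 4 (l): row=0 col=2 char='o'
After 5 (w): row=0 col=7 char='c'
After 6 (w): row=0 col=11 char='s'
After 7 (j): row=1 col=11 char='_'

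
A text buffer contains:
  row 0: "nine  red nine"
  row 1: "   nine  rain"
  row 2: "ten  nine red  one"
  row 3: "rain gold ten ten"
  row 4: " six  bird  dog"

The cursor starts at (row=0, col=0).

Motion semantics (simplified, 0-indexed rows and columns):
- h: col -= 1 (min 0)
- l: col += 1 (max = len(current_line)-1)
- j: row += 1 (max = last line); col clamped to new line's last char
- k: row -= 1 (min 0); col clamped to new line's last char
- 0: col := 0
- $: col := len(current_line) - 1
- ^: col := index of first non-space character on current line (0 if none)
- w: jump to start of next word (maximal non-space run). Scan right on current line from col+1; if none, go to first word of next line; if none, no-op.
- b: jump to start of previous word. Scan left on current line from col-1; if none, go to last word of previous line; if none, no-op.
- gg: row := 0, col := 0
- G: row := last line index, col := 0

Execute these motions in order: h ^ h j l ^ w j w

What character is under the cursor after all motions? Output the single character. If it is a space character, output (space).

Answer: r

Derivation:
After 1 (h): row=0 col=0 char='n'
After 2 (^): row=0 col=0 char='n'
After 3 (h): row=0 col=0 char='n'
After 4 (j): row=1 col=0 char='_'
After 5 (l): row=1 col=1 char='_'
After 6 (^): row=1 col=3 char='n'
After 7 (w): row=1 col=9 char='r'
After 8 (j): row=2 col=9 char='_'
After 9 (w): row=2 col=10 char='r'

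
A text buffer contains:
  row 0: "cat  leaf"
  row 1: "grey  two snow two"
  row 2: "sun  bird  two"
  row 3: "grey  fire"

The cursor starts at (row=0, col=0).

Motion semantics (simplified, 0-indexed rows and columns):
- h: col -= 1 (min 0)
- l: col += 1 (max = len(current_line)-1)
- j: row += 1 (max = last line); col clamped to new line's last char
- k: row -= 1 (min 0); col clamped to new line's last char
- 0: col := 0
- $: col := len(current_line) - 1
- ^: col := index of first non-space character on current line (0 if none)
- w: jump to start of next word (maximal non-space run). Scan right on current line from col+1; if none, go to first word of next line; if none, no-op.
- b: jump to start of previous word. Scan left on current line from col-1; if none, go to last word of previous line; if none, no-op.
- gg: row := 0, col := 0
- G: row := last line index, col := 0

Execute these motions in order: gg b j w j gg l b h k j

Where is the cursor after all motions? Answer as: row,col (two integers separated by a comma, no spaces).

Answer: 1,0

Derivation:
After 1 (gg): row=0 col=0 char='c'
After 2 (b): row=0 col=0 char='c'
After 3 (j): row=1 col=0 char='g'
After 4 (w): row=1 col=6 char='t'
After 5 (j): row=2 col=6 char='i'
After 6 (gg): row=0 col=0 char='c'
After 7 (l): row=0 col=1 char='a'
After 8 (b): row=0 col=0 char='c'
After 9 (h): row=0 col=0 char='c'
After 10 (k): row=0 col=0 char='c'
After 11 (j): row=1 col=0 char='g'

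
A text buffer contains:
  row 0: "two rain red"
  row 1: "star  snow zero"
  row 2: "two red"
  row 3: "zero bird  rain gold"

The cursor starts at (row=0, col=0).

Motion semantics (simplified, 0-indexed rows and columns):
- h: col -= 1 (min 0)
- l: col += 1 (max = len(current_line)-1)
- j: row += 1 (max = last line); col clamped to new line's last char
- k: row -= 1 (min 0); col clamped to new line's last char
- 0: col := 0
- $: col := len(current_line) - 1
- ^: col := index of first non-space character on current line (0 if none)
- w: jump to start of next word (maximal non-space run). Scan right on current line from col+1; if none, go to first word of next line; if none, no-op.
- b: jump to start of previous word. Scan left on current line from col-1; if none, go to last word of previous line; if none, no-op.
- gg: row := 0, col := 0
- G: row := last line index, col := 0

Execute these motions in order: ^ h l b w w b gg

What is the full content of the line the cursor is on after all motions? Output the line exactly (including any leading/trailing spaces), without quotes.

Answer: two rain red

Derivation:
After 1 (^): row=0 col=0 char='t'
After 2 (h): row=0 col=0 char='t'
After 3 (l): row=0 col=1 char='w'
After 4 (b): row=0 col=0 char='t'
After 5 (w): row=0 col=4 char='r'
After 6 (w): row=0 col=9 char='r'
After 7 (b): row=0 col=4 char='r'
After 8 (gg): row=0 col=0 char='t'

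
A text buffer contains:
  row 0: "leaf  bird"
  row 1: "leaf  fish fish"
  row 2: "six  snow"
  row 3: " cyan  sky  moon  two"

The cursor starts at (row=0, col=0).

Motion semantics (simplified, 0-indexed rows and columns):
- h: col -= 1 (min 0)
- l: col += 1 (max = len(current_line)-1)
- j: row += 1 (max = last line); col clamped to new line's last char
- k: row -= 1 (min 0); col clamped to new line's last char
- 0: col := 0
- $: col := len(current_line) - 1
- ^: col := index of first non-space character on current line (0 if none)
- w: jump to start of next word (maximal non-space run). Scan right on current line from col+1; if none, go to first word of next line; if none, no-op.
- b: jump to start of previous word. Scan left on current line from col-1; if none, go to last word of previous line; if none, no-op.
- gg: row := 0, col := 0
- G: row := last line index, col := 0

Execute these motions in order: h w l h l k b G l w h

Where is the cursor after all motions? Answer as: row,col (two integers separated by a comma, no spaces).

After 1 (h): row=0 col=0 char='l'
After 2 (w): row=0 col=6 char='b'
After 3 (l): row=0 col=7 char='i'
After 4 (h): row=0 col=6 char='b'
After 5 (l): row=0 col=7 char='i'
After 6 (k): row=0 col=7 char='i'
After 7 (b): row=0 col=6 char='b'
After 8 (G): row=3 col=0 char='_'
After 9 (l): row=3 col=1 char='c'
After 10 (w): row=3 col=7 char='s'
After 11 (h): row=3 col=6 char='_'

Answer: 3,6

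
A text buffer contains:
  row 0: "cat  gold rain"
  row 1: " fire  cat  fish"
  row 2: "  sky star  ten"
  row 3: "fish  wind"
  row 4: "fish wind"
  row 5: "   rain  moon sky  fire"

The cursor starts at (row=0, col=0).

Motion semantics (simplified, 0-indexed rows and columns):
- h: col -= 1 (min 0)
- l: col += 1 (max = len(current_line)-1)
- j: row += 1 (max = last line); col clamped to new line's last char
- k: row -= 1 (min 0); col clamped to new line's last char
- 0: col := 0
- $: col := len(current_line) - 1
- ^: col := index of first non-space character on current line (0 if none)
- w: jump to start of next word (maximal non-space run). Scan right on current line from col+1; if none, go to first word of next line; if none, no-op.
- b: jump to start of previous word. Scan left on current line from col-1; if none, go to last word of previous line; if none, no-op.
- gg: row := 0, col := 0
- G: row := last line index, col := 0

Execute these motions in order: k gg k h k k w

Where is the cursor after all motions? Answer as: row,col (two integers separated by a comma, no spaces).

After 1 (k): row=0 col=0 char='c'
After 2 (gg): row=0 col=0 char='c'
After 3 (k): row=0 col=0 char='c'
After 4 (h): row=0 col=0 char='c'
After 5 (k): row=0 col=0 char='c'
After 6 (k): row=0 col=0 char='c'
After 7 (w): row=0 col=5 char='g'

Answer: 0,5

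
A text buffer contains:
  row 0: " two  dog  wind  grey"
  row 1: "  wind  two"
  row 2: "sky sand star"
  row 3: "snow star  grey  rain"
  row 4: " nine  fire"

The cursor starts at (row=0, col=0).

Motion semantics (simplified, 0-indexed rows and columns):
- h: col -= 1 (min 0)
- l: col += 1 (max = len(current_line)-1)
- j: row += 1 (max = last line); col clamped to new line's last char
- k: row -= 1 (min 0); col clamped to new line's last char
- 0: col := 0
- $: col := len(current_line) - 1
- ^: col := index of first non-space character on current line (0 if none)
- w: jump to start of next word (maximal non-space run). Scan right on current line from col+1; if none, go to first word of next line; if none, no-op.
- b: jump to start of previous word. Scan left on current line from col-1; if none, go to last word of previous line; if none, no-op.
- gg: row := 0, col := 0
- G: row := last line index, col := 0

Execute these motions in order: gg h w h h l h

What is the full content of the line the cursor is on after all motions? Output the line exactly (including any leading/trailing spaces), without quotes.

After 1 (gg): row=0 col=0 char='_'
After 2 (h): row=0 col=0 char='_'
After 3 (w): row=0 col=1 char='t'
After 4 (h): row=0 col=0 char='_'
After 5 (h): row=0 col=0 char='_'
After 6 (l): row=0 col=1 char='t'
After 7 (h): row=0 col=0 char='_'

Answer:  two  dog  wind  grey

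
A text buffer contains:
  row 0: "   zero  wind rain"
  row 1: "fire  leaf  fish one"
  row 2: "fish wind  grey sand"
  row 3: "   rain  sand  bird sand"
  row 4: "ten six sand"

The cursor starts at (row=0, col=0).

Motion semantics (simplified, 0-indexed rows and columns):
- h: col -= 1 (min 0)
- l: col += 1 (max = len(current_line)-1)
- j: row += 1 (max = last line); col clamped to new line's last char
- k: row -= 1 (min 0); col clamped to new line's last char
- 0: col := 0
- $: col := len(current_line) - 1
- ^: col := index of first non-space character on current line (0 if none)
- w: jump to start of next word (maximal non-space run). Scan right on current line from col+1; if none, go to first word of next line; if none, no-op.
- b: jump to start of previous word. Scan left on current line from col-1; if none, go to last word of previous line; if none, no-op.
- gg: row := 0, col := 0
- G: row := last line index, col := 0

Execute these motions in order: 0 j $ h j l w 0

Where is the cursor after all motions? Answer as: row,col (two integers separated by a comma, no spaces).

After 1 (0): row=0 col=0 char='_'
After 2 (j): row=1 col=0 char='f'
After 3 ($): row=1 col=19 char='e'
After 4 (h): row=1 col=18 char='n'
After 5 (j): row=2 col=18 char='n'
After 6 (l): row=2 col=19 char='d'
After 7 (w): row=3 col=3 char='r'
After 8 (0): row=3 col=0 char='_'

Answer: 3,0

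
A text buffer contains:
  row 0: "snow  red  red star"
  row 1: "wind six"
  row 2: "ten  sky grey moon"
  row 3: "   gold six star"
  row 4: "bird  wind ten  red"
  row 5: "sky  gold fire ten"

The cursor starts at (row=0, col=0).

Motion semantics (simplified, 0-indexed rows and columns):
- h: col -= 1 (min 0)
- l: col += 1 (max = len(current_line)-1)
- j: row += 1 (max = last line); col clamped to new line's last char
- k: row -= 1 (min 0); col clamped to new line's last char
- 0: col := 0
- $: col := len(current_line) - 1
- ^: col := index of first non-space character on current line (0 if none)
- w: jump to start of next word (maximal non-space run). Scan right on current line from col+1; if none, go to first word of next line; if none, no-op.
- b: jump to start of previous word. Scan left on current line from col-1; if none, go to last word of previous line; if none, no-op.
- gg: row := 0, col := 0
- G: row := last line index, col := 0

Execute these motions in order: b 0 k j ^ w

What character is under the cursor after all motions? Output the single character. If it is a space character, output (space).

Answer: s

Derivation:
After 1 (b): row=0 col=0 char='s'
After 2 (0): row=0 col=0 char='s'
After 3 (k): row=0 col=0 char='s'
After 4 (j): row=1 col=0 char='w'
After 5 (^): row=1 col=0 char='w'
After 6 (w): row=1 col=5 char='s'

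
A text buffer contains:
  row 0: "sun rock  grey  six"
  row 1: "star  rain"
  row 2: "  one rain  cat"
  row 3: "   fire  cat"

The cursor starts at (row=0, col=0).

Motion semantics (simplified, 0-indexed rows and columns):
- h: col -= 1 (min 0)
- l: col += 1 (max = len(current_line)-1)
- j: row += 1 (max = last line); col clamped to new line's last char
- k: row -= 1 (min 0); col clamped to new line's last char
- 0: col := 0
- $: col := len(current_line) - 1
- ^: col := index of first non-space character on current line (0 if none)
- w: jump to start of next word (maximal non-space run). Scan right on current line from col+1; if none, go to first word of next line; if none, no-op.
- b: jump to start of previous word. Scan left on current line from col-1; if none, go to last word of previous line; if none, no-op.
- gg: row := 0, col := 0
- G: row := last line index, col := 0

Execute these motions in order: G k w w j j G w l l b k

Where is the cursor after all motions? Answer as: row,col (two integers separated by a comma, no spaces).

Answer: 2,3

Derivation:
After 1 (G): row=3 col=0 char='_'
After 2 (k): row=2 col=0 char='_'
After 3 (w): row=2 col=2 char='o'
After 4 (w): row=2 col=6 char='r'
After 5 (j): row=3 col=6 char='e'
After 6 (j): row=3 col=6 char='e'
After 7 (G): row=3 col=0 char='_'
After 8 (w): row=3 col=3 char='f'
After 9 (l): row=3 col=4 char='i'
After 10 (l): row=3 col=5 char='r'
After 11 (b): row=3 col=3 char='f'
After 12 (k): row=2 col=3 char='n'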